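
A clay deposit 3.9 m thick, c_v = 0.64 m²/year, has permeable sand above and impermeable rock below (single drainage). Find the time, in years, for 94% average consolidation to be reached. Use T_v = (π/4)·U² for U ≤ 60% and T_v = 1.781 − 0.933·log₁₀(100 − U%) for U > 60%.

Drainage path length: H_d = H = 3.9 m (single drainage).
U > 60%: T_v = 1.781 − 0.933·log₁₀(100 − 94) = 1.055.
t = T_v·H_d²/c_v = 1.055×3.9²/0.64 = 25.07 years.

t ≈ 25.1 years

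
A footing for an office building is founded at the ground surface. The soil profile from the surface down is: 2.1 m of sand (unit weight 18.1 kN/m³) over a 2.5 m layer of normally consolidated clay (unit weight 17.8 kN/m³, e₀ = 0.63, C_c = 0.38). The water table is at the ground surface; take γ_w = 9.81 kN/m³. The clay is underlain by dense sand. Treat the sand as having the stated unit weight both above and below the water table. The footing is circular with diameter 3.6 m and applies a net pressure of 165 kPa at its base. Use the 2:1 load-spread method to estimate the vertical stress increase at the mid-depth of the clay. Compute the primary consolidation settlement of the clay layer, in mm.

S_c ≈ 243 mm

Mid-depth of clay below the ground surface: z = 2.1 + 2.5/2 = 3.35 m.
Total vertical stress at mid-clay: σ_v = 18.1×2.1 + 17.8×1.25 = 60.26 kPa.
Pore pressure: u = 9.81×(3.35 − 0) = 32.864 kPa.
Initial effective stress: σ'_0 = σ_v − u = 60.26 − 32.864 = 27.396 kPa.
Stress increase at mid-clay by the 2:1 spreading method:
Δσ ≈ qD²/(D+z)² = 165×3.6²/(3.6+3.35)² = 44.271 kPa
Final effective stress: σ'_f = σ'_0 + Δσ = 27.396 + 44.271 = 71.667 kPa.
Normally consolidated clay, so the full stress increment lies on the virgin compression line:
S_c = C_c·H/(1+e₀)·log₁₀(σ'_f/σ'_0) = 0.38×2.5/(1+0.63)×log₁₀(71.667/27.396)
    = 0.58282 × 0.41763 = 0.2434 m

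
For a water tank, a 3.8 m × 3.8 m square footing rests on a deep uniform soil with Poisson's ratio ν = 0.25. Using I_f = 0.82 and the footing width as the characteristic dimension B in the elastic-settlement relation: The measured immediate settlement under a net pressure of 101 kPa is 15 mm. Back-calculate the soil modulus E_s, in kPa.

E_s ≈ 19700 kPa

S_e = q·B·(1−ν²)/E_s · I_f  ⇒  E_s = q·B·(1−ν²)·I_f / S_e.
E_s = 101 × 3.8 × 0.9375 × 0.82 / 0.015 = 19670 kPa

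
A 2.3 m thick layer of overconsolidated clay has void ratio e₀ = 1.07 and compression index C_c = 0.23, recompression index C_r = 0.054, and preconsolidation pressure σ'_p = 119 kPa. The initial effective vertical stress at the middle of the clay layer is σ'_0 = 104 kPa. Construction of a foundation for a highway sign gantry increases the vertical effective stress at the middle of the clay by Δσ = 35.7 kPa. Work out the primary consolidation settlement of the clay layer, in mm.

S_c ≈ 21.3 mm

Final effective stress: σ'_f = 104 + 35.7 = 139.7 kPa.
σ'_f = 139.7 > σ'_p = 119 kPa, so the stress path crosses the preconsolidation pressure — recompression up to σ'_p, then virgin compression beyond:
S_c = H/(1+e₀)·[C_r·log₁₀(σ'_p/σ'_0) + C_c·log₁₀(σ'_f/σ'_p)]
    = 2.3/2.07 × [0.054×log₁₀(119/104) + 0.23×log₁₀(139.7/119)]
    = 1.1111 × [0.0031597 + 0.016019] = 0.02131 m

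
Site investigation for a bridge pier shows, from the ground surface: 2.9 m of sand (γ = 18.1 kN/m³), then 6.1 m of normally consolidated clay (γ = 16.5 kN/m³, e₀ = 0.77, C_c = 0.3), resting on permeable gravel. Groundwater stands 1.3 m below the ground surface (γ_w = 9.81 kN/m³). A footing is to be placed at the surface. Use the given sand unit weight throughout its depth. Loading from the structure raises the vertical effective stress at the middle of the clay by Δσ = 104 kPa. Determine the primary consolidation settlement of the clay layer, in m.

Mid-depth of clay below the ground surface: z = 2.9 + 6.1/2 = 5.95 m.
Total vertical stress at mid-clay: σ_v = 18.1×2.9 + 16.5×3.05 = 102.81 kPa.
Pore pressure: u = 9.81×(5.95 − 1.3) = 45.617 kPa.
Initial effective stress: σ'_0 = σ_v − u = 102.81 − 45.617 = 57.193 kPa.
Final effective stress: σ'_f = σ'_0 + Δσ = 57.193 + 104 = 161.19 kPa.
Normally consolidated clay, so the full stress increment lies on the virgin compression line:
S_c = C_c·H/(1+e₀)·log₁₀(σ'_f/σ'_0) = 0.3×6.1/(1+0.77)×log₁₀(161.19/57.193)
    = 1.0339 × 0.45 = 0.4653 m

S_c ≈ 0.465 m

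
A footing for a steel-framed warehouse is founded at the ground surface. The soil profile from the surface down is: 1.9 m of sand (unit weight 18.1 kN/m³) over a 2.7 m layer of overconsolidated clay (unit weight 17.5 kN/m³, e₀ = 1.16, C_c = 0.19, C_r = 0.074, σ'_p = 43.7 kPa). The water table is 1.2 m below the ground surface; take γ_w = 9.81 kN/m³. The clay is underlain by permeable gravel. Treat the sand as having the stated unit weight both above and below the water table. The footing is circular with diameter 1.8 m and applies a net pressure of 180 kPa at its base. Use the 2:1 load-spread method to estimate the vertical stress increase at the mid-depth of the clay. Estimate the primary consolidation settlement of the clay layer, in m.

Mid-depth of clay below the ground surface: z = 1.9 + 2.7/2 = 3.25 m.
Total vertical stress at mid-clay: σ_v = 18.1×1.9 + 17.5×1.35 = 58.015 kPa.
Pore pressure: u = 9.81×(3.25 − 1.2) = 20.11 kPa.
Initial effective stress: σ'_0 = σ_v − u = 58.015 − 20.11 = 37.905 kPa.
Stress increase at mid-clay by the 2:1 spreading method:
Δσ ≈ qD²/(D+z)² = 180×1.8²/(1.8+3.25)² = 22.868 kPa
Final effective stress: σ'_f = 37.905 + 22.868 = 60.773 kPa.
σ'_f = 60.773 > σ'_p = 43.7 kPa, so the stress path crosses the preconsolidation pressure — recompression up to σ'_p, then virgin compression beyond:
S_c = H/(1+e₀)·[C_r·log₁₀(σ'_p/σ'_0) + C_c·log₁₀(σ'_f/σ'_p)]
    = 2.7/2.16 × [0.074×log₁₀(43.7/37.905) + 0.19×log₁₀(60.773/43.7)]
    = 1.25 × [0.0045721 + 0.027214] = 0.03973 m

S_c ≈ 0.0397 m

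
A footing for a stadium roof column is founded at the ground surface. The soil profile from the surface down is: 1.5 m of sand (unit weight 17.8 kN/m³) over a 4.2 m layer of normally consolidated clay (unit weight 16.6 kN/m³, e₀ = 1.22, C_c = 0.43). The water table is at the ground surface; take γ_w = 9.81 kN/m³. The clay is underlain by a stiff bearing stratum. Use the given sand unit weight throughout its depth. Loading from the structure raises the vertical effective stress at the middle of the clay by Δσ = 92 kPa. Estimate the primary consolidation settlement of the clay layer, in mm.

Mid-depth of clay below the ground surface: z = 1.5 + 4.2/2 = 3.6 m.
Total vertical stress at mid-clay: σ_v = 17.8×1.5 + 16.6×2.1 = 61.56 kPa.
Pore pressure: u = 9.81×(3.6 − 0) = 35.316 kPa.
Initial effective stress: σ'_0 = σ_v − u = 61.56 − 35.316 = 26.244 kPa.
Final effective stress: σ'_f = σ'_0 + Δσ = 26.244 + 92 = 118.24 kPa.
Normally consolidated clay, so the full stress increment lies on the virgin compression line:
S_c = C_c·H/(1+e₀)·log₁₀(σ'_f/σ'_0) = 0.43×4.2/(1+1.22)×log₁₀(118.24/26.244)
    = 0.81351 × 0.65373 = 0.5318 m

S_c ≈ 532 mm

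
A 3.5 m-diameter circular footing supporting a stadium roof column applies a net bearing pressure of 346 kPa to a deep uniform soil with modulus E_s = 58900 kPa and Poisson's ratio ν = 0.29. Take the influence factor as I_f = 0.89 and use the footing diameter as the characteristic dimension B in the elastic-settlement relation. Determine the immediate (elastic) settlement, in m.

Immediate (elastic) settlement: S_e = q·B·(1−ν²)/E_s · I_f.
S_e = 346 × 3.5 × (1 − 0.29²) / 58900 × 0.89
    = 346 × 3.5 × 0.9159 / 58900 × 0.89
    = 0.01676 m

S_e ≈ 0.0168 m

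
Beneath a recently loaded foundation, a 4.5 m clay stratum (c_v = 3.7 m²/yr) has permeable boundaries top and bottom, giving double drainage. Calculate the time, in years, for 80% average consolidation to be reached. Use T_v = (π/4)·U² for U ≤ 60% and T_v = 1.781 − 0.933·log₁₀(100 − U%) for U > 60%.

Drainage path length: H_d = H/2 = 2.25 m (double drainage).
U > 60%: T_v = 1.781 − 0.933·log₁₀(100 − 80) = 0.56714.
t = T_v·H_d²/c_v = 0.56714×2.25²/3.7 = 0.776 years.

t ≈ 0.776 years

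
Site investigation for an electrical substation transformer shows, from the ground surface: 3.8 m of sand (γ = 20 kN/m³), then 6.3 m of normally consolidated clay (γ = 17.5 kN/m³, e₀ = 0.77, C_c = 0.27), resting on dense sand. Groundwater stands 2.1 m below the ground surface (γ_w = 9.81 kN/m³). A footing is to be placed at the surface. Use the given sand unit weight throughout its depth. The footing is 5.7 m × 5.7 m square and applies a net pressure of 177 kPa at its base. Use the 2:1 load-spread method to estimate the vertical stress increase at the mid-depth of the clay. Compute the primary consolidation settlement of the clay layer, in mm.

S_c ≈ 149 mm

Mid-depth of clay below the ground surface: z = 3.8 + 6.3/2 = 6.95 m.
Total vertical stress at mid-clay: σ_v = 20×3.8 + 17.5×3.15 = 131.12 kPa.
Pore pressure: u = 9.81×(6.95 − 2.1) = 47.578 kPa.
Initial effective stress: σ'_0 = σ_v − u = 131.12 − 47.578 = 83.542 kPa.
Stress increase at mid-clay by the 2:1 spreading method:
Δσ = qBL/((B+z)(L+z)) = 177×5.7×5.7/((5.7+6.95)(5.7+6.95)) = 35.937 kPa
Final effective stress: σ'_f = σ'_0 + Δσ = 83.542 + 35.937 = 119.48 kPa.
Normally consolidated clay, so the full stress increment lies on the virgin compression line:
S_c = C_c·H/(1+e₀)·log₁₀(σ'_f/σ'_0) = 0.27×6.3/(1+0.77)×log₁₀(119.48/83.542)
    = 0.96102 × 0.15539 = 0.1493 m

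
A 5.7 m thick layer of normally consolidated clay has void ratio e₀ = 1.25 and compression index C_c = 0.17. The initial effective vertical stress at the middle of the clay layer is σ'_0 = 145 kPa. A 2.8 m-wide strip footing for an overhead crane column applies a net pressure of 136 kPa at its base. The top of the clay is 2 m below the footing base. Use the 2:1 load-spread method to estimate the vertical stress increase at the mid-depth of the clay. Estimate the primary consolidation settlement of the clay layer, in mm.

S_c ≈ 55.2 mm

Mid-depth of clay below the footing base: z = 2 + 5.7/2 = 4.85 m.
Stress increase at mid-clay by the 2:1 spreading method:
Δσ = qB/(B+z) = 136×2.8/(2.8+4.85) = 49.778 kPa
Final effective stress: σ'_f = σ'_0 + Δσ = 145 + 49.778 = 194.78 kPa.
Normally consolidated clay, so the full stress increment lies on the virgin compression line:
S_c = C_c·H/(1+e₀)·log₁₀(σ'_f/σ'_0) = 0.17×5.7/(1+1.25)×log₁₀(194.78/145)
    = 0.43067 × 0.12818 = 0.0552 m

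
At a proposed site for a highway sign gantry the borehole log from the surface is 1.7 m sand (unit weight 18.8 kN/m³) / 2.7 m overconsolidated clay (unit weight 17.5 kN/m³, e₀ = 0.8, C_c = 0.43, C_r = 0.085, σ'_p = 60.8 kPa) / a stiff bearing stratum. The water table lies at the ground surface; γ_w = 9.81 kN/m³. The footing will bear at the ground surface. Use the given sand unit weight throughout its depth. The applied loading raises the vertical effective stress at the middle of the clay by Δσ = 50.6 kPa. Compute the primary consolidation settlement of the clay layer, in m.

S_c ≈ 0.111 m

Mid-depth of clay below the ground surface: z = 1.7 + 2.7/2 = 3.05 m.
Total vertical stress at mid-clay: σ_v = 18.8×1.7 + 17.5×1.35 = 55.585 kPa.
Pore pressure: u = 9.81×(3.05 − 0) = 29.921 kPa.
Initial effective stress: σ'_0 = σ_v − u = 55.585 − 29.921 = 25.664 kPa.
Final effective stress: σ'_f = 25.664 + 50.6 = 76.264 kPa.
σ'_f = 76.264 > σ'_p = 60.8 kPa, so the stress path crosses the preconsolidation pressure — recompression up to σ'_p, then virgin compression beyond:
S_c = H/(1+e₀)·[C_r·log₁₀(σ'_p/σ'_0) + C_c·log₁₀(σ'_f/σ'_p)]
    = 2.7/1.8 × [0.085×log₁₀(60.8/25.664) + 0.43×log₁₀(76.264/60.8)]
    = 1.5 × [0.031839 + 0.042319] = 0.1112 m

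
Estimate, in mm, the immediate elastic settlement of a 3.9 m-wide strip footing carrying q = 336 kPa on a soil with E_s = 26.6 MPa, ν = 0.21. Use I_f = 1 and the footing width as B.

S_e ≈ 47.1 mm

Immediate (elastic) settlement: S_e = q·B·(1−ν²)/E_s · I_f.
E_s = 26.6 MPa = 26600 kPa.
S_e = 336 × 3.9 × (1 − 0.21²) / 26600 × 1
    = 336 × 3.9 × 0.9559 / 26600 × 1
    = 0.04709 m = 47.09 mm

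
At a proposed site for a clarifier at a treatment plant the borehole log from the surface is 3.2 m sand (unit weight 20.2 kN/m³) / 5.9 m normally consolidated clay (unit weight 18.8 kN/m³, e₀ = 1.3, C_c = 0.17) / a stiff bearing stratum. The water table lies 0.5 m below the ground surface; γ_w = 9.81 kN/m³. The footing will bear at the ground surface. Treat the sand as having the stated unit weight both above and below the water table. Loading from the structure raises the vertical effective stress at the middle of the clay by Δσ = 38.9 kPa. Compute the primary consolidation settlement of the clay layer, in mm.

Mid-depth of clay below the ground surface: z = 3.2 + 5.9/2 = 6.15 m.
Total vertical stress at mid-clay: σ_v = 20.2×3.2 + 18.8×2.95 = 120.1 kPa.
Pore pressure: u = 9.81×(6.15 − 0.5) = 55.427 kPa.
Initial effective stress: σ'_0 = σ_v − u = 120.1 − 55.427 = 64.673 kPa.
Final effective stress: σ'_f = σ'_0 + Δσ = 64.673 + 38.9 = 103.57 kPa.
Normally consolidated clay, so the full stress increment lies on the virgin compression line:
S_c = C_c·H/(1+e₀)·log₁₀(σ'_f/σ'_0) = 0.17×5.9/(1+1.3)×log₁₀(103.57/64.673)
    = 0.43609 × 0.20451 = 0.08918 m

S_c ≈ 89.2 mm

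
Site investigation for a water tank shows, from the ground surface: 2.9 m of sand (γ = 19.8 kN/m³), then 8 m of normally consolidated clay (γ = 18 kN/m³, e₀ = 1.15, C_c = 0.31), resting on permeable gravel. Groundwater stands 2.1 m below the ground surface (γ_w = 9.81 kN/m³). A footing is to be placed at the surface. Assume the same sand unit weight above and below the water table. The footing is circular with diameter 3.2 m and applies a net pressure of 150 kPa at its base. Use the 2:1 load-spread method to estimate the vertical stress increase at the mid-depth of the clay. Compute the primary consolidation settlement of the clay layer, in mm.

S_c ≈ 84.1 mm

Mid-depth of clay below the ground surface: z = 2.9 + 8/2 = 6.9 m.
Total vertical stress at mid-clay: σ_v = 19.8×2.9 + 18×4 = 129.42 kPa.
Pore pressure: u = 9.81×(6.9 − 2.1) = 47.088 kPa.
Initial effective stress: σ'_0 = σ_v − u = 129.42 − 47.088 = 82.332 kPa.
Stress increase at mid-clay by the 2:1 spreading method:
Δσ ≈ qD²/(D+z)² = 150×3.2²/(3.2+6.9)² = 15.057 kPa
Final effective stress: σ'_f = σ'_0 + Δσ = 82.332 + 15.057 = 97.389 kPa.
Normally consolidated clay, so the full stress increment lies on the virgin compression line:
S_c = C_c·H/(1+e₀)·log₁₀(σ'_f/σ'_0) = 0.31×8/(1+1.15)×log₁₀(97.389/82.332)
    = 1.1535 × 0.072941 = 0.08414 m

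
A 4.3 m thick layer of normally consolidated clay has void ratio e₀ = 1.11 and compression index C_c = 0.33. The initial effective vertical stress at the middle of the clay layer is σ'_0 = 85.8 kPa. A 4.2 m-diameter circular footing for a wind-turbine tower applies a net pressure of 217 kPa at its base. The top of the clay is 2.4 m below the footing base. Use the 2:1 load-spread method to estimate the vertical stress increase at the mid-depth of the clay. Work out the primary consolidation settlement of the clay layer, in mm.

S_c ≈ 134 mm

Mid-depth of clay below the footing base: z = 2.4 + 4.3/2 = 4.55 m.
Stress increase at mid-clay by the 2:1 spreading method:
Δσ ≈ qD²/(D+z)² = 217×4.2²/(4.2+4.55)² = 49.997 kPa
Final effective stress: σ'_f = σ'_0 + Δσ = 85.8 + 49.997 = 135.8 kPa.
Normally consolidated clay, so the full stress increment lies on the virgin compression line:
S_c = C_c·H/(1+e₀)·log₁₀(σ'_f/σ'_0) = 0.33×4.3/(1+1.11)×log₁₀(135.8/85.8)
    = 0.67251 × 0.19941 = 0.1341 m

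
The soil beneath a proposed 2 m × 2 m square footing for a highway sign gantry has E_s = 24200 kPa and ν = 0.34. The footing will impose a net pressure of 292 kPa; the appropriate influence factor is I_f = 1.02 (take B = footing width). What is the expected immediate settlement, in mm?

S_e ≈ 21.8 mm

Immediate (elastic) settlement: S_e = q·B·(1−ν²)/E_s · I_f.
S_e = 292 × 2 × (1 − 0.34²) / 24200 × 1.02
    = 292 × 2 × 0.8844 / 24200 × 1.02
    = 0.02177 m = 21.77 mm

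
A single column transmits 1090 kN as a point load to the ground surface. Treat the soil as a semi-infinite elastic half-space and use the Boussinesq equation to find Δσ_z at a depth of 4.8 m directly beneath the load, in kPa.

Δσ_z ≈ 22.6 kPa

Boussinesq vertical stress below a point load on an elastic half-space:
Δσ_z = 3P/(2πz²) · [1 + (r/z)²]^(−5/2)
r/z = 0/4.8 = 0; [1+(r/z)²]^(−5/2) = 1.
Δσ_z = 3×1090/(2π×4.8²) × 1 = 22.588 × 1 = 22.59 kPa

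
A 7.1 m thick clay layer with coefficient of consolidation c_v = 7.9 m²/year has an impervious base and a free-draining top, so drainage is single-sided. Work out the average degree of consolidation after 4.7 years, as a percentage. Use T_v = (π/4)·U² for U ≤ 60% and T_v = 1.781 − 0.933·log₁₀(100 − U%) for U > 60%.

U ≈ 86.8 %

Drainage path length: H_d = H = 7.1 m (single drainage).
T_v = c_v·t/H_d² = 7.9×4.7/7.1² = 0.73656.
T_v = 0.73656 corresponds to the U > 60% branch:
U = 1 − 10^((1.781 − T_v)/0.933)/100 = 0.8683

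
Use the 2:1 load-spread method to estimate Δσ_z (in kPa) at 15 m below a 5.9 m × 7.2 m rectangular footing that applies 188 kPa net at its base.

By the 2:1 method the load spreads at 1 horizontal : 2 vertical, so at depth z the loaded area has grown by z in each plan dimension:
Δσ = qBL/((B+z)(L+z)) = 188×5.9×7.2/((5.9+15)(7.2+15)) = 17.212 kPa

Δσ_z ≈ 17.2 kPa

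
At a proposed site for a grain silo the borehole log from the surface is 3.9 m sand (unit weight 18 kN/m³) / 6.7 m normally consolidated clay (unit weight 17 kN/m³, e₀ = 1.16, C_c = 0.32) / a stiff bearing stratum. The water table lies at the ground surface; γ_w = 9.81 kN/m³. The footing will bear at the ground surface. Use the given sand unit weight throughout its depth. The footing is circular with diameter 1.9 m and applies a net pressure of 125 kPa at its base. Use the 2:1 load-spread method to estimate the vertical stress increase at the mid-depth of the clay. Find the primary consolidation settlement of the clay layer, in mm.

Mid-depth of clay below the ground surface: z = 3.9 + 6.7/2 = 7.25 m.
Total vertical stress at mid-clay: σ_v = 18×3.9 + 17×3.35 = 127.15 kPa.
Pore pressure: u = 9.81×(7.25 − 0) = 71.123 kPa.
Initial effective stress: σ'_0 = σ_v − u = 127.15 − 71.123 = 56.027 kPa.
Stress increase at mid-clay by the 2:1 spreading method:
Δσ ≈ qD²/(D+z)² = 125×1.9²/(1.9+7.25)² = 5.3898 kPa
Final effective stress: σ'_f = σ'_0 + Δσ = 56.027 + 5.3898 = 61.417 kPa.
Normally consolidated clay, so the full stress increment lies on the virgin compression line:
S_c = C_c·H/(1+e₀)·log₁₀(σ'_f/σ'_0) = 0.32×6.7/(1+1.16)×log₁₀(61.417/56.027)
    = 0.99259 × 0.039891 = 0.0396 m

S_c ≈ 39.6 mm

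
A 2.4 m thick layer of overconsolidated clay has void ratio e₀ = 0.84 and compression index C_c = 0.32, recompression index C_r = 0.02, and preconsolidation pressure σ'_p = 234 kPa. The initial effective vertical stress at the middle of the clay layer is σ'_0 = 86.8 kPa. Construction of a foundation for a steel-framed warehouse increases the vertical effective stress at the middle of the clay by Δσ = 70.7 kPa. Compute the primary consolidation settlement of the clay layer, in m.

S_c ≈ 0.00675 m

Final effective stress: σ'_f = 86.8 + 70.7 = 157.5 kPa.
σ'_f = 157.5 ≤ σ'_p = 234 kPa, so the clay remains overconsolidated and only the recompression index applies:
S_c = C_r·H/(1+e₀)·log₁₀(σ'_f/σ'_0) = 0.02×2.4/1.84×log₁₀(157.5/86.8)
    = 0.026086 × 0.25876 = 0.00675 m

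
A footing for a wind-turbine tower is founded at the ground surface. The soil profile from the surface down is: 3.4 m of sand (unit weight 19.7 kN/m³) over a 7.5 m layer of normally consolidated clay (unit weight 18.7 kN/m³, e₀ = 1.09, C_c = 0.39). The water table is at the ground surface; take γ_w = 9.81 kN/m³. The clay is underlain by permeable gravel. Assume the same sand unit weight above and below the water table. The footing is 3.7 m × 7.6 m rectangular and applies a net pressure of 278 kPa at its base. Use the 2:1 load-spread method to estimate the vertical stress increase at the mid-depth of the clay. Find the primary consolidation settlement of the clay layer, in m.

Mid-depth of clay below the ground surface: z = 3.4 + 7.5/2 = 7.15 m.
Total vertical stress at mid-clay: σ_v = 19.7×3.4 + 18.7×3.75 = 137.1 kPa.
Pore pressure: u = 9.81×(7.15 − 0) = 70.142 kPa.
Initial effective stress: σ'_0 = σ_v − u = 137.1 − 70.142 = 66.958 kPa.
Stress increase at mid-clay by the 2:1 spreading method:
Δσ = qBL/((B+z)(L+z)) = 278×3.7×7.6/((3.7+7.15)(7.6+7.15)) = 48.847 kPa
Final effective stress: σ'_f = σ'_0 + Δσ = 66.958 + 48.847 = 115.81 kPa.
Normally consolidated clay, so the full stress increment lies on the virgin compression line:
S_c = C_c·H/(1+e₀)·log₁₀(σ'_f/σ'_0) = 0.39×7.5/(1+1.09)×log₁₀(115.81/66.958)
    = 1.3995 × 0.23794 = 0.333 m

S_c ≈ 0.333 m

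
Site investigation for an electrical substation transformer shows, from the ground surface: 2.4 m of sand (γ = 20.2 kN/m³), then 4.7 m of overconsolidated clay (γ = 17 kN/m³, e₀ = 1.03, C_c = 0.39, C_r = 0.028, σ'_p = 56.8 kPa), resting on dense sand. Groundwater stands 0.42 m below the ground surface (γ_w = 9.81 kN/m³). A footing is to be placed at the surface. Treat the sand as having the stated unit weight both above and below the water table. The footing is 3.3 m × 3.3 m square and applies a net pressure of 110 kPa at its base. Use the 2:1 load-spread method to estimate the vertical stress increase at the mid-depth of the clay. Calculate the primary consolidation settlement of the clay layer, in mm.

Mid-depth of clay below the ground surface: z = 2.4 + 4.7/2 = 4.75 m.
Total vertical stress at mid-clay: σ_v = 20.2×2.4 + 17×2.35 = 88.43 kPa.
Pore pressure: u = 9.81×(4.75 − 0.42) = 42.477 kPa.
Initial effective stress: σ'_0 = σ_v − u = 88.43 − 42.477 = 45.953 kPa.
Stress increase at mid-clay by the 2:1 spreading method:
Δσ = qBL/((B+z)(L+z)) = 110×3.3×3.3/((3.3+4.75)(3.3+4.75)) = 18.485 kPa
Final effective stress: σ'_f = 45.953 + 18.485 = 64.438 kPa.
σ'_f = 64.438 > σ'_p = 56.8 kPa, so the stress path crosses the preconsolidation pressure — recompression up to σ'_p, then virgin compression beyond:
S_c = H/(1+e₀)·[C_r·log₁₀(σ'_p/σ'_0) + C_c·log₁₀(σ'_f/σ'_p)]
    = 4.7/2.03 × [0.028×log₁₀(56.8/45.953) + 0.39×log₁₀(64.438/56.8)]
    = 2.3153 × [0.002577 + 0.02137] = 0.05544 m

S_c ≈ 55.4 mm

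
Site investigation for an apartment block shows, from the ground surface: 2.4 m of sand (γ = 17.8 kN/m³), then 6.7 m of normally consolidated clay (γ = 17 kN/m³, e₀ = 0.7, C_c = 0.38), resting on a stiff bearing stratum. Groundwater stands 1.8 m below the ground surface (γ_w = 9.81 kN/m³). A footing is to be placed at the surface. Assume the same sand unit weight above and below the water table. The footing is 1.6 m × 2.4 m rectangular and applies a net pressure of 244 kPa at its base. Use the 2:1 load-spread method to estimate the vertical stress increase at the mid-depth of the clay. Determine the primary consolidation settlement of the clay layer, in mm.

Mid-depth of clay below the ground surface: z = 2.4 + 6.7/2 = 5.75 m.
Total vertical stress at mid-clay: σ_v = 17.8×2.4 + 17×3.35 = 99.67 kPa.
Pore pressure: u = 9.81×(5.75 − 1.8) = 38.75 kPa.
Initial effective stress: σ'_0 = σ_v − u = 99.67 − 38.75 = 60.92 kPa.
Stress increase at mid-clay by the 2:1 spreading method:
Δσ = qBL/((B+z)(L+z)) = 244×1.6×2.4/((1.6+5.75)(2.4+5.75)) = 15.641 kPa
Final effective stress: σ'_f = σ'_0 + Δσ = 60.92 + 15.641 = 76.561 kPa.
Normally consolidated clay, so the full stress increment lies on the virgin compression line:
S_c = C_c·H/(1+e₀)·log₁₀(σ'_f/σ'_0) = 0.38×6.7/(1+0.7)×log₁₀(76.561/60.92)
    = 1.4976 × 0.099248 = 0.1486 m

S_c ≈ 149 mm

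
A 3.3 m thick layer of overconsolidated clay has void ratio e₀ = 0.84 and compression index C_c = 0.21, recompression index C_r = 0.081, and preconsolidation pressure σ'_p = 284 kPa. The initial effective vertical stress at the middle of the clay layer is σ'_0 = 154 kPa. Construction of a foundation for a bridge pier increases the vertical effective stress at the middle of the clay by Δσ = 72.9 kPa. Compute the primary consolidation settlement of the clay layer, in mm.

Final effective stress: σ'_f = 154 + 72.9 = 226.9 kPa.
σ'_f = 226.9 ≤ σ'_p = 284 kPa, so the clay remains overconsolidated and only the recompression index applies:
S_c = C_r·H/(1+e₀)·log₁₀(σ'_f/σ'_0) = 0.081×3.3/1.84×log₁₀(226.9/154)
    = 0.14527 × 0.16831 = 0.02445 m

S_c ≈ 24.5 mm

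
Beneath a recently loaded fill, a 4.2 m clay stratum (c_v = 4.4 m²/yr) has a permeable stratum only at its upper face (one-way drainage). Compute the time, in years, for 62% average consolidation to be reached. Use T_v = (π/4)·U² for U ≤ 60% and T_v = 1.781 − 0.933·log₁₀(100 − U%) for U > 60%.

t ≈ 1.23 years

Drainage path length: H_d = H = 4.2 m (single drainage).
U > 60%: T_v = 1.781 − 0.933·log₁₀(100 − 62) = 0.30706.
t = T_v·H_d²/c_v = 0.30706×4.2²/4.4 = 1.231 years.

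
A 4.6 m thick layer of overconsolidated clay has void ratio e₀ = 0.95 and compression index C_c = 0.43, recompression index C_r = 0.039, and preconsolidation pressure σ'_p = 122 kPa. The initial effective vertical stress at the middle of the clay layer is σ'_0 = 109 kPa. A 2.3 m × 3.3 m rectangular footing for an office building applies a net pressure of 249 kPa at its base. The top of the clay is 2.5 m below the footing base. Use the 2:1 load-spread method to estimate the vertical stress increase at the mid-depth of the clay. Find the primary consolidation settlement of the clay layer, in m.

Mid-depth of clay below the footing base: z = 2.5 + 4.6/2 = 4.8 m.
Stress increase at mid-clay by the 2:1 spreading method:
Δσ = qBL/((B+z)(L+z)) = 249×2.3×3.3/((2.3+4.8)(3.3+4.8)) = 32.862 kPa
Final effective stress: σ'_f = 109 + 32.862 = 141.86 kPa.
σ'_f = 141.86 > σ'_p = 122 kPa, so the stress path crosses the preconsolidation pressure — recompression up to σ'_p, then virgin compression beyond:
S_c = H/(1+e₀)·[C_r·log₁₀(σ'_p/σ'_0) + C_c·log₁₀(σ'_f/σ'_p)]
    = 4.6/1.95 × [0.039×log₁₀(122/109) + 0.43×log₁₀(141.86/122)]
    = 2.359 × [0.0019084 + 0.028165] = 0.07094 m

S_c ≈ 0.0709 m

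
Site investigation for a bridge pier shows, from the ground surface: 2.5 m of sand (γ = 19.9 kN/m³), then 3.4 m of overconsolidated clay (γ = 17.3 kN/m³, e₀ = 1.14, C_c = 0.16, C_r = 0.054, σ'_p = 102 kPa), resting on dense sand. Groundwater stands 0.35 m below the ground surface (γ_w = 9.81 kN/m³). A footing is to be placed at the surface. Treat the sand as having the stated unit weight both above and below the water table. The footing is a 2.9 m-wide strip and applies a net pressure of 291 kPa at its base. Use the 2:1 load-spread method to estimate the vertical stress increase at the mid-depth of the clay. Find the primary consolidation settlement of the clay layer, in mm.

S_c ≈ 83.5 mm

Mid-depth of clay below the ground surface: z = 2.5 + 3.4/2 = 4.2 m.
Total vertical stress at mid-clay: σ_v = 19.9×2.5 + 17.3×1.7 = 79.16 kPa.
Pore pressure: u = 9.81×(4.2 − 0.35) = 37.769 kPa.
Initial effective stress: σ'_0 = σ_v − u = 79.16 − 37.769 = 41.391 kPa.
Stress increase at mid-clay by the 2:1 spreading method:
Δσ = qB/(B+z) = 291×2.9/(2.9+4.2) = 118.86 kPa
Final effective stress: σ'_f = 41.391 + 118.86 = 160.25 kPa.
σ'_f = 160.25 > σ'_p = 102 kPa, so the stress path crosses the preconsolidation pressure — recompression up to σ'_p, then virgin compression beyond:
S_c = H/(1+e₀)·[C_r·log₁₀(σ'_p/σ'_0) + C_c·log₁₀(σ'_f/σ'_p)]
    = 3.4/2.14 × [0.054×log₁₀(102/41.391) + 0.16×log₁₀(160.25/102)]
    = 1.5888 × [0.021151 + 0.031392] = 0.08348 m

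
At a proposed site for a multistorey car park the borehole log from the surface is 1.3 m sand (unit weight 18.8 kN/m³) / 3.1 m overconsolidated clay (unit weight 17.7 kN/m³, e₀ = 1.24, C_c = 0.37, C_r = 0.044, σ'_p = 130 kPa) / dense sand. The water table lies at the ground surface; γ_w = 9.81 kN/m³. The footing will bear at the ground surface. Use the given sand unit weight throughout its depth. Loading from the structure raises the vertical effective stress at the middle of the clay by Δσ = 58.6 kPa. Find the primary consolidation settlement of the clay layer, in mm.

Mid-depth of clay below the ground surface: z = 1.3 + 3.1/2 = 2.85 m.
Total vertical stress at mid-clay: σ_v = 18.8×1.3 + 17.7×1.55 = 51.875 kPa.
Pore pressure: u = 9.81×(2.85 − 0) = 27.959 kPa.
Initial effective stress: σ'_0 = σ_v − u = 51.875 − 27.959 = 23.916 kPa.
Final effective stress: σ'_f = 23.916 + 58.6 = 82.516 kPa.
σ'_f = 82.516 ≤ σ'_p = 130 kPa, so the clay remains overconsolidated and only the recompression index applies:
S_c = C_r·H/(1+e₀)·log₁₀(σ'_f/σ'_0) = 0.044×3.1/2.24×log₁₀(82.516/23.916)
    = 0.060892 × 0.53785 = 0.03275 m

S_c ≈ 32.8 mm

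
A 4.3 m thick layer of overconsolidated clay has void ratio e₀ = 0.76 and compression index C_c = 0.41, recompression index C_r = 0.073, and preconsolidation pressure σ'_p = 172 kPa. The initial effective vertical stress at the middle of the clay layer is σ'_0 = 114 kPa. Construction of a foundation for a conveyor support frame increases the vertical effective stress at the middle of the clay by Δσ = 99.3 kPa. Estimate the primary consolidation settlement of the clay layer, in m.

S_c ≈ 0.125 m

Final effective stress: σ'_f = 114 + 99.3 = 213.3 kPa.
σ'_f = 213.3 > σ'_p = 172 kPa, so the stress path crosses the preconsolidation pressure — recompression up to σ'_p, then virgin compression beyond:
S_c = H/(1+e₀)·[C_r·log₁₀(σ'_p/σ'_0) + C_c·log₁₀(σ'_f/σ'_p)]
    = 4.3/1.76 × [0.073×log₁₀(172/114) + 0.41×log₁₀(213.3/172)]
    = 2.4432 × [0.01304 + 0.03832] = 0.1255 m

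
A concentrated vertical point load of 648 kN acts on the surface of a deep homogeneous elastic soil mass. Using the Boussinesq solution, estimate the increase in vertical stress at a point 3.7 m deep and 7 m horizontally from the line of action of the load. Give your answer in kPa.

Δσ_z ≈ 0.504 kPa

Boussinesq vertical stress below a point load on an elastic half-space:
Δσ_z = 3P/(2πz²) · [1 + (r/z)²]^(−5/2)
r/z = 7/3.7 = 1.8919; [1+(r/z)²]^(−5/2) = 0.022285.
Δσ_z = 3×648/(2π×3.7²) × 0.022285 = 22.6 × 0.022285 = 0.5036 kPa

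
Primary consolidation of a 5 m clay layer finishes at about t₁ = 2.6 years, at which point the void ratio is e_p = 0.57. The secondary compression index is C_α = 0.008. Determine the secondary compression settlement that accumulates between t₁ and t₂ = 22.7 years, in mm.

S_s ≈ 24 mm

Secondary compression: S_s = C_α·H/(1+e_p)·log₁₀(t₂/t₁)
S_s = 0.008×5/(1+0.57)×log₁₀(22.7/2.6)
    = 0.02548 × 0.9411 = 0.02398 m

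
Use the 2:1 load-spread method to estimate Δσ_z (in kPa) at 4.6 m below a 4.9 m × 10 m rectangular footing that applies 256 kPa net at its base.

By the 2:1 method the load spreads at 1 horizontal : 2 vertical, so at depth z the loaded area has grown by z in each plan dimension:
Δσ = qBL/((B+z)(L+z)) = 256×4.9×10/((4.9+4.6)(10+4.6)) = 90.44 kPa

Δσ_z ≈ 90.4 kPa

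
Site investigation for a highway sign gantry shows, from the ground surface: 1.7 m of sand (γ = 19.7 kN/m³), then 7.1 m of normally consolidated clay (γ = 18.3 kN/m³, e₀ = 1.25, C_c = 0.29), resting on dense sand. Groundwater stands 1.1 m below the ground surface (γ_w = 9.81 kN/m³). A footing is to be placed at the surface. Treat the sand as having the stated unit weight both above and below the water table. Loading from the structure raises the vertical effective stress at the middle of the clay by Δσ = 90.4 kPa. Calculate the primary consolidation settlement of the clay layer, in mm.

S_c ≈ 374 mm

Mid-depth of clay below the ground surface: z = 1.7 + 7.1/2 = 5.25 m.
Total vertical stress at mid-clay: σ_v = 19.7×1.7 + 18.3×3.55 = 98.455 kPa.
Pore pressure: u = 9.81×(5.25 − 1.1) = 40.712 kPa.
Initial effective stress: σ'_0 = σ_v − u = 98.455 − 40.712 = 57.743 kPa.
Final effective stress: σ'_f = σ'_0 + Δσ = 57.743 + 90.4 = 148.14 kPa.
Normally consolidated clay, so the full stress increment lies on the virgin compression line:
S_c = C_c·H/(1+e₀)·log₁₀(σ'_f/σ'_0) = 0.29×7.1/(1+1.25)×log₁₀(148.14/57.743)
    = 0.91511 × 0.40917 = 0.3744 m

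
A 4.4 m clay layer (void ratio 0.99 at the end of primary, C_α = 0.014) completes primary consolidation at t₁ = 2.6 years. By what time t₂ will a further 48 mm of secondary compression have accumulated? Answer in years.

t₂ ≈ 92.4 years

S_s = C_α·H/(1+e_p)·log₁₀(t₂/t₁) ⇒ log₁₀(t₂/t₁) = S_s·(1+e_p)/(C_α·H).
log₁₀(t₂/t₁) = 0.048 × (1+0.99) / (0.014×4.4) = 1.551
t₂ = t₁ × 10^1.551 = 2.6 × 35.53 = 92.39 years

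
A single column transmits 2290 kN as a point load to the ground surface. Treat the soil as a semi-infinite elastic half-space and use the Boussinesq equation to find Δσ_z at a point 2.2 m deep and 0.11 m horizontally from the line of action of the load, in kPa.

Δσ_z ≈ 225 kPa

Boussinesq vertical stress below a point load on an elastic half-space:
Δσ_z = 3P/(2πz²) · [1 + (r/z)²]^(−5/2)
r/z = 0.11/2.2 = 0.05; [1+(r/z)²]^(−5/2) = 0.99378.
Δσ_z = 3×2290/(2π×2.2²) × 0.99378 = 225.91 × 0.99378 = 224.5 kPa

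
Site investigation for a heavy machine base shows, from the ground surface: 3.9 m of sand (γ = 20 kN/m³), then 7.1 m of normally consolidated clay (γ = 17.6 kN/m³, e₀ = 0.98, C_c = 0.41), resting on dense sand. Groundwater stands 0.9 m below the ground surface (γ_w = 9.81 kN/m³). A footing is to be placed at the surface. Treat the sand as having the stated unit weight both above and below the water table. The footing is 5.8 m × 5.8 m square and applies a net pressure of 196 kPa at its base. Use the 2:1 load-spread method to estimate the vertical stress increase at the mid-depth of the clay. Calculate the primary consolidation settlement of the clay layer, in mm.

Mid-depth of clay below the ground surface: z = 3.9 + 7.1/2 = 7.45 m.
Total vertical stress at mid-clay: σ_v = 20×3.9 + 17.6×3.55 = 140.48 kPa.
Pore pressure: u = 9.81×(7.45 − 0.9) = 64.255 kPa.
Initial effective stress: σ'_0 = σ_v − u = 140.48 − 64.255 = 76.225 kPa.
Stress increase at mid-clay by the 2:1 spreading method:
Δσ = qBL/((B+z)(L+z)) = 196×5.8×5.8/((5.8+7.45)(5.8+7.45)) = 37.556 kPa
Final effective stress: σ'_f = σ'_0 + Δσ = 76.225 + 37.556 = 113.78 kPa.
Normally consolidated clay, so the full stress increment lies on the virgin compression line:
S_c = C_c·H/(1+e₀)·log₁₀(σ'_f/σ'_0) = 0.41×7.1/(1+0.98)×log₁₀(113.78/76.225)
    = 1.4702 × 0.17397 = 0.2558 m

S_c ≈ 256 mm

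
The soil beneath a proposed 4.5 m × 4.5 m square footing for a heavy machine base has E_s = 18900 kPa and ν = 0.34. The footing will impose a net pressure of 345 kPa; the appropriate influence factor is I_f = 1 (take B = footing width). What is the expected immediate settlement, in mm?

Immediate (elastic) settlement: S_e = q·B·(1−ν²)/E_s · I_f.
S_e = 345 × 4.5 × (1 − 0.34²) / 18900 × 1
    = 345 × 4.5 × 0.8844 / 18900 × 1
    = 0.07265 m = 72.65 mm

S_e ≈ 72.6 mm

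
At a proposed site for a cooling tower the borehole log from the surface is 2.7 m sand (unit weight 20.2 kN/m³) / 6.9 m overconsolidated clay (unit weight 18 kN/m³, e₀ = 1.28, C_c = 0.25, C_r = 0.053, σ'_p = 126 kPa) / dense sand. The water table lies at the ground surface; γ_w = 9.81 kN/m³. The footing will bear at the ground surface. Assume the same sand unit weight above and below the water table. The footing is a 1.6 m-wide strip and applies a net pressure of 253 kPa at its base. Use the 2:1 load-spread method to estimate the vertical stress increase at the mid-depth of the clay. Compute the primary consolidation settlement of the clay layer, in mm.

Mid-depth of clay below the ground surface: z = 2.7 + 6.9/2 = 6.15 m.
Total vertical stress at mid-clay: σ_v = 20.2×2.7 + 18×3.45 = 116.64 kPa.
Pore pressure: u = 9.81×(6.15 − 0) = 60.332 kPa.
Initial effective stress: σ'_0 = σ_v − u = 116.64 − 60.332 = 56.308 kPa.
Stress increase at mid-clay by the 2:1 spreading method:
Δσ = qB/(B+z) = 253×1.6/(1.6+6.15) = 52.232 kPa
Final effective stress: σ'_f = 56.308 + 52.232 = 108.54 kPa.
σ'_f = 108.54 ≤ σ'_p = 126 kPa, so the clay remains overconsolidated and only the recompression index applies:
S_c = C_r·H/(1+e₀)·log₁₀(σ'_f/σ'_0) = 0.053×6.9/2.28×log₁₀(108.54/56.308)
    = 0.16039 × 0.28502 = 0.04572 m

S_c ≈ 45.7 mm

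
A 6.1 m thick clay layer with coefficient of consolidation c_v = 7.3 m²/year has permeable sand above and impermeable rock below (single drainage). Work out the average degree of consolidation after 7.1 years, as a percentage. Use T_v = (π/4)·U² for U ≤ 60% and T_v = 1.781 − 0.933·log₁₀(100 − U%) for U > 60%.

U ≈ 97.4 %

Drainage path length: H_d = H = 6.1 m (single drainage).
T_v = c_v·t/H_d² = 7.3×7.1/6.1² = 1.3929.
T_v = 1.3929 corresponds to the U > 60% branch:
U = 1 − 10^((1.781 − T_v)/0.933)/100 = 0.9739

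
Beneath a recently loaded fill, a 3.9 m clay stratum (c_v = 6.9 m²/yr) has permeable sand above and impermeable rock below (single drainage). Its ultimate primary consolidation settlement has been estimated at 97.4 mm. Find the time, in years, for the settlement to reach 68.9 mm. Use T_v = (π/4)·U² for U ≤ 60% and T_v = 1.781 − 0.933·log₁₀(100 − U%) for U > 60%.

t ≈ 0.91 years

Drainage path length: H_d = H = 3.9 m (single drainage).
U = S(t)/S_ult = 68.9/97.4 = 0.7074.
U > 60%: T_v = 1.781 − 0.933·log₁₀(100 − 70.739) = 0.41296.
t = T_v·H_d²/c_v = 0.41296×3.9²/6.9 = 0.9103 years.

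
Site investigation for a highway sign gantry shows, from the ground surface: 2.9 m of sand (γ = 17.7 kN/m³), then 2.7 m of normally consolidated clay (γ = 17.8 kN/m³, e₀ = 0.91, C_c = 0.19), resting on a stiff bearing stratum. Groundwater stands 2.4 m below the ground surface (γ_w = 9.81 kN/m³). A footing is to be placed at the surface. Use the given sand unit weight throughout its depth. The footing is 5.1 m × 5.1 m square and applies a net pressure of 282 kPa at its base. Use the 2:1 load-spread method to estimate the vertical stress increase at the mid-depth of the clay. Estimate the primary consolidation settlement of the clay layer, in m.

Mid-depth of clay below the ground surface: z = 2.9 + 2.7/2 = 4.25 m.
Total vertical stress at mid-clay: σ_v = 17.7×2.9 + 17.8×1.35 = 75.36 kPa.
Pore pressure: u = 9.81×(4.25 − 2.4) = 18.149 kPa.
Initial effective stress: σ'_0 = σ_v − u = 75.36 − 18.149 = 57.211 kPa.
Stress increase at mid-clay by the 2:1 spreading method:
Δσ = qBL/((B+z)(L+z)) = 282×5.1×5.1/((5.1+4.25)(5.1+4.25)) = 83.901 kPa
Final effective stress: σ'_f = σ'_0 + Δσ = 57.211 + 83.901 = 141.11 kPa.
Normally consolidated clay, so the full stress increment lies on the virgin compression line:
S_c = C_c·H/(1+e₀)·log₁₀(σ'_f/σ'_0) = 0.19×2.7/(1+0.91)×log₁₀(141.11/57.211)
    = 0.26859 × 0.39208 = 0.1053 m

S_c ≈ 0.105 m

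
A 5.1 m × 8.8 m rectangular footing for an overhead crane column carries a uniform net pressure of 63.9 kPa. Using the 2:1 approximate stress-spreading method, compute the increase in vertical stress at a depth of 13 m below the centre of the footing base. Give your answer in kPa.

By the 2:1 method the load spreads at 1 horizontal : 2 vertical, so at depth z the loaded area has grown by z in each plan dimension:
Δσ = qBL/((B+z)(L+z)) = 63.9×5.1×8.8/((5.1+13)(8.8+13)) = 7.2681 kPa

Δσ_z ≈ 7.27 kPa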